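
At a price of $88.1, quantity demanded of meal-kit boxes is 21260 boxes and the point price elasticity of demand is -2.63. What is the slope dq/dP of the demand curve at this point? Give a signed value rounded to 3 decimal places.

Ed = (dq/dP)·(P/q) ⇒ dq/dP = Ed·q/P = (-2.63)·21260/88.1 = -634.66288…

-634.663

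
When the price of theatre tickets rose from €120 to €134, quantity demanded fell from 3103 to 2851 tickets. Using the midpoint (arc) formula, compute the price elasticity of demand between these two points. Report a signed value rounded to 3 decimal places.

-0.768

%ΔQ = (2851 − 3103) / [(3103 + 2851)/2] = -252/2977 = -0.084648…
%ΔP = (134 − 120) / [(120 + 134)/2] = 14/127 = 0.110236…
Arc Ed = %ΔQ / %ΔP = (-252/2977) / (14/127) = -0.76788…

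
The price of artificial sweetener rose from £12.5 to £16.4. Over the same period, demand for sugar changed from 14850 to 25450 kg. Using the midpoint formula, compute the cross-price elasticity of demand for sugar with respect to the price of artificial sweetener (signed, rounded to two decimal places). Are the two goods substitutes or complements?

%ΔQ_{sugar} = (25450 − 14850)/avg = 10600/20150 = 0.526054…
%ΔP_{artificial sweetener} = (16.4 − 12.5)/avg = 3.9/14.45 = 0.269896…
E_cross = (10600/20150) / (3.9/14.45) = 1.9490…
E_cross > 0 ⇒ the goods are substitutes.

1.95; substitutes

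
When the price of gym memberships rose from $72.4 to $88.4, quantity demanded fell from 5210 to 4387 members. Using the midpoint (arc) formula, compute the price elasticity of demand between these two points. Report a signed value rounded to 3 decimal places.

%ΔQ = (4387 − 5210) / [(5210 + 4387)/2] = -823/4798.5 = -0.171511…
%ΔP = (88.4 − 72.4) / [(72.4 + 88.4)/2] = 16/80.4 = 0.199004…
Arc Ed = %ΔQ / %ΔP = (-823/4798.5) / (16/80.4) = -0.86184…

-0.862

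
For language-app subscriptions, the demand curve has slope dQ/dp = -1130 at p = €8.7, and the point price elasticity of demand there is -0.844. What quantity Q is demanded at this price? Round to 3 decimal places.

Ed = (dQ/dp)·(p/Q) ⇒ Q = (dQ/dp)·p/Ed = (-1130)·8.7/(-0.844) = 11648.10426…

11648.104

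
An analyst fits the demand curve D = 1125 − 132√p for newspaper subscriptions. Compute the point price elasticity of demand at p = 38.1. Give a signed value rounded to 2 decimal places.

dD/dp = −132/(2√p) = -10.6926. At p = 38.1, D = 310.227.
Ed = (dD/dp)·(p/D) = (-10.6926) × (38.1/310.227) = -1.3131…

-1.31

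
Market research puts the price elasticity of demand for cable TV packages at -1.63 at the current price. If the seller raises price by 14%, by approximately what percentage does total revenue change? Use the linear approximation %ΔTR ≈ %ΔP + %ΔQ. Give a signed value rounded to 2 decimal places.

-8.82%

%ΔQ ≈ Ed × %ΔP = (-1.63) × (+14%) = -22.8200%
%ΔTR ≈ %ΔP + %ΔQ = (+14%) + (-22.8200%) = -8.8200%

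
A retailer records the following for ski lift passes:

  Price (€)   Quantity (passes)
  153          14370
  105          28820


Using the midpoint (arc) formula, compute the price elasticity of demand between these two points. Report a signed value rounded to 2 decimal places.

%ΔQ = (28820 − 14370) / [(14370 + 28820)/2] = 14450/21595 = 0.669136…
%ΔP = (105 − 153) / [(153 + 105)/2] = -48/129 = -0.372093…
Arc Ed = %ΔQ / %ΔP = (14450/21595) / (-48/129) = -1.7983…

-1.80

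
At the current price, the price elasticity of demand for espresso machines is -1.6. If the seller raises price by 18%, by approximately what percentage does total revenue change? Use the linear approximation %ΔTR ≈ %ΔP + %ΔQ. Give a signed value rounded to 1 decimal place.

-10.8%

%ΔQ ≈ Ed × %ΔP = (-1.6) × (+18%) = -28.8000%
%ΔTR ≈ %ΔP + %ΔQ = (+18%) + (-28.8000%) = -10.8000%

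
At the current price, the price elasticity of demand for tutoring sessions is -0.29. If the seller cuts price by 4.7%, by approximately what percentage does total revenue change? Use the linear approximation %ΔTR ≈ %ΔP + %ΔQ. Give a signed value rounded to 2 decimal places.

-3.34%

%ΔQ ≈ Ed × %ΔP = (-0.29) × (-4.7%) = +1.3630%
%ΔTR ≈ %ΔP + %ΔQ = (-4.7%) + (+1.3630%) = -3.3370%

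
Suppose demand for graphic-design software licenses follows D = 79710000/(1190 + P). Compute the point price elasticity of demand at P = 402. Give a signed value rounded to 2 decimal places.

dD/dP = −79710000/(1190 + P)² = -31.4504. At P = 402, D = 50069.1.
Ed = (dD/dP)·(P/D) = (-31.4504) × (402/50069.1) = -0.2525…

-0.25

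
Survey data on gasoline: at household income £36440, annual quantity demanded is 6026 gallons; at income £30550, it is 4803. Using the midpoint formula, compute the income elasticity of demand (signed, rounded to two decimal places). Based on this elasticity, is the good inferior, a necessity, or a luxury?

%ΔQ = (4803 − 6026)/[( 6026 + 4803)/2] = -1223/5414.5 = -0.225874…
%ΔIncome = (30550 − 36440)/[( 36440 + 30550)/2] = -5890/33495 = -0.175847…
E_income = (-1223/5414.5) / (-5890/33495) = 1.2844…
E_income > 1 ⇒ normal good, luxury.

1.28; luxury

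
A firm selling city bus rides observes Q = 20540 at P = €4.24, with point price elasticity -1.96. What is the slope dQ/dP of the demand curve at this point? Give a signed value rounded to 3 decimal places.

-9494.906

Ed = (dQ/dP)·(P/Q) ⇒ dQ/dP = Ed·Q/P = (-1.96)·20540/4.24 = -9494.90566…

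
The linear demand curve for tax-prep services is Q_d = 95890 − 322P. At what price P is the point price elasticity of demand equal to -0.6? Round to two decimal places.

111.67

Ed = −322P/(95890 − 322P). Set this equal to -0.6:
322P = 0.6·(95890 − 322P) ⇒ 322P(1 + 0.6) = 0.6·95890
P = 0.6·95890 / (322·1.6) = 111.6731…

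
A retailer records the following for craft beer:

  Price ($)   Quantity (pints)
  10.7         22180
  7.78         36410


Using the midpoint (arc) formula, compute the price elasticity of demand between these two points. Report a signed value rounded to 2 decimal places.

-1.54

%ΔQ = (36410 − 22180) / [(22180 + 36410)/2] = 14230/29295 = 0.485748…
%ΔP = (7.78 − 10.7) / [(10.7 + 7.78)/2] = -2.92/9.24 = -0.316017…
Arc Ed = %ΔQ / %ΔP = (14230/29295) / (-2.92/9.24) = -1.5370…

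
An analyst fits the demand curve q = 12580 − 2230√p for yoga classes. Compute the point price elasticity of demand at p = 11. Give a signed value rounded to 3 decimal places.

-0.713

dq/dp = −2230/(2√p) = -336.185. At p = 11, q = 5183.93.
Ed = (dq/dp)·(p/q) = (-336.185) × (11/5183.93) = -0.71336…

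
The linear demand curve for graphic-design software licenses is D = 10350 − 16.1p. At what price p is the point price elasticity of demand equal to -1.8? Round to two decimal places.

413.27

Ed = −16.1p/(10350 − 16.1p). Set this equal to -1.8:
16.1p = 1.8·(10350 − 16.1p) ⇒ 16.1p(1 + 1.8) = 1.8·10350
p = 1.8·10350 / (16.1·2.8) = 413.2653…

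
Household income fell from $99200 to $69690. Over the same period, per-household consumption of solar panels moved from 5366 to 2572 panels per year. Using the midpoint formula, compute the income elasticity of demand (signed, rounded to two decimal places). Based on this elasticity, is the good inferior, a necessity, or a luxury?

2.01; luxury

%ΔQ = (2572 − 5366)/[( 5366 + 2572)/2] = -2794/3969 = -0.703955…
%ΔIncome = (69690 − 99200)/[( 99200 + 69690)/2] = -29510/84445 = -0.349458…
E_income = (-2794/3969) / (-29510/84445) = 2.0144…
E_income > 1 ⇒ normal good, luxury.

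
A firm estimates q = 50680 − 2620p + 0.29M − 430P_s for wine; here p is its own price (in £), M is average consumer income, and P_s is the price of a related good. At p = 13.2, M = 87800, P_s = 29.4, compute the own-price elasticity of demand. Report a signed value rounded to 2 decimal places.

At the given values, q = 50680 − 2620(13.2) + 0.29(87800) − 430(29.4) = 28916.
∂q/∂p = −2620.
E = (-2620) × (13.2/28916) = -1.1960…

-1.20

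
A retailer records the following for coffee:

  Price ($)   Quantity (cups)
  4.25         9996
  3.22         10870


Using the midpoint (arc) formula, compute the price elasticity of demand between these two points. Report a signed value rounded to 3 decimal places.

-0.304

%ΔQ = (10870 − 9996) / [(9996 + 10870)/2] = 874/10433 = 0.083772…
%ΔP = (3.22 − 4.25) / [(4.25 + 3.22)/2] = -1.03/3.735 = -0.275769…
Arc Ed = %ΔQ / %ΔP = (874/10433) / (-1.03/3.735) = -0.30377…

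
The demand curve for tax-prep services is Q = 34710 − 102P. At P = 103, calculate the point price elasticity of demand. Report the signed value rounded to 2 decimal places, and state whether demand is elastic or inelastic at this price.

dQ/dP = −102. At P = 103, Q = 34710 − 102(103) = 24204.
Ed = (dQ/dP)·(P/Q) = −102 × (103/24204) = -0.4340…
|Ed| = 0.43 < 1, so demand is inelastic.

-0.43; inelastic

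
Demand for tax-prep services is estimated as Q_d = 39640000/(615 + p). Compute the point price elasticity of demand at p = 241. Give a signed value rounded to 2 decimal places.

dQ_d/dp = −39640000/(615 + p)² = -54.0986. At p = 241, Q_d = 46308.4.
Ed = (dQ_d/dp)·(p/Q_d) = (-54.0986) × (241/46308.4) = -0.2815…

-0.28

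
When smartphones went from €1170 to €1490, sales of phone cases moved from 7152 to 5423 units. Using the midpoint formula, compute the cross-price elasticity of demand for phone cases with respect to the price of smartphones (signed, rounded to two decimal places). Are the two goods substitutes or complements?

%ΔQ_{phone cases} = (5423 − 7152)/avg = -1729/6287.5 = -0.274990…
%ΔP_{smartphones} = (1490 − 1170)/avg = 320/1330 = 0.240601…
E_cross = (-1729/6287.5) / (320/1330) = -1.1429…
E_cross < 0 ⇒ the goods are complements.

-1.14; complements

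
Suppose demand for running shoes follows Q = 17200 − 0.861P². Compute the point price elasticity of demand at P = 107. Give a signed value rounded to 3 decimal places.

-2.685

dQ/dP = −2·0.861·P = -184.254. At P = 107, Q = 7342.411.
Ed = (dQ/dP)·(P/Q) = (-184.254) × (107/7342.411) = -2.68510…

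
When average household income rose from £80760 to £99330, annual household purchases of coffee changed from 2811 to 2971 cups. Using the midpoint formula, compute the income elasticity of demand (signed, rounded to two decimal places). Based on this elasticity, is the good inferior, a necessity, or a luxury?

%ΔQ = (2971 − 2811)/[( 2811 + 2971)/2] = 160/2891 = 0.055344…
%ΔIncome = (99330 − 80760)/[( 80760 + 99330)/2] = 18570/90045 = 0.206230…
E_income = (160/2891) / (18570/90045) = 0.2683…
0 < E_income < 1 ⇒ normal good, necessity.

0.27; necessity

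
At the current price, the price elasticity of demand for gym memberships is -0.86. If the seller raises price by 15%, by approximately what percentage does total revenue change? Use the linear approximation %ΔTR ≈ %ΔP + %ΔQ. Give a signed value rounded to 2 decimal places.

+2.10%

%ΔQ ≈ Ed × %ΔP = (-0.86) × (+15%) = -12.9000%
%ΔTR ≈ %ΔP + %ΔQ = (+15%) + (-12.9000%) = +2.1000%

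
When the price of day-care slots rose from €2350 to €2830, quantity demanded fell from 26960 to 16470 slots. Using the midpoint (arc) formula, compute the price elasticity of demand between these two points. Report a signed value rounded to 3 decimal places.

%ΔQ = (16470 − 26960) / [(26960 + 16470)/2] = -10490/21715 = -0.483076…
%ΔP = (2830 − 2350) / [(2350 + 2830)/2] = 480/2590 = 0.185328…
Arc Ed = %ΔQ / %ΔP = (-10490/21715) / (480/2590) = -2.60659…

-2.607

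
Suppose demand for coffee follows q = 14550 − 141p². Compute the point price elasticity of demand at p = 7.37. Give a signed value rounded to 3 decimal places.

dq/dp = −2·141·p = -2078.34. At p = 7.37, q = 6891.3171.
Ed = (dq/dp)·(p/q) = (-2078.34) × (7.37/6891.3171) = -2.22270…

-2.223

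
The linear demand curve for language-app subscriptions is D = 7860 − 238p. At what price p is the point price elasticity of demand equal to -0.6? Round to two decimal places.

12.38

Ed = −238p/(7860 − 238p). Set this equal to -0.6:
238p = 0.6·(7860 − 238p) ⇒ 238p(1 + 0.6) = 0.6·7860
p = 0.6·7860 / (238·1.6) = 12.3844…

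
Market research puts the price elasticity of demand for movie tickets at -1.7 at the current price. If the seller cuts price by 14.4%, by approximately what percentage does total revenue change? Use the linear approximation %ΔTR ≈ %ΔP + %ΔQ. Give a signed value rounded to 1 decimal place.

+10.1%

%ΔQ ≈ Ed × %ΔP = (-1.7) × (-14.4%) = +24.4800%
%ΔTR ≈ %ΔP + %ΔQ = (-14.4%) + (+24.4800%) = +10.0800%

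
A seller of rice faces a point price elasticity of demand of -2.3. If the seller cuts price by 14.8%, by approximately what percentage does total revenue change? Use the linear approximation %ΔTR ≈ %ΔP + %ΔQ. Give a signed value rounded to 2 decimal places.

+19.24%

%ΔQ ≈ Ed × %ΔP = (-2.3) × (-14.8%) = +34.0400%
%ΔTR ≈ %ΔP + %ΔQ = (-14.8%) + (+34.0400%) = +19.2400%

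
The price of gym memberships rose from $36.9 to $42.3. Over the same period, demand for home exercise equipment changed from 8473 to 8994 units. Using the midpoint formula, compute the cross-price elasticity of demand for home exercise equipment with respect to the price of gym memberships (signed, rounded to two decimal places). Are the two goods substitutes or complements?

%ΔQ_{home exercise equipment} = (8994 − 8473)/avg = 521/8733.5 = 0.059655…
%ΔP_{gym memberships} = (42.3 − 36.9)/avg = 5.4/39.6 = 0.136363…
E_cross = (521/8733.5) / (5.4/39.6) = 0.4374…
E_cross > 0 ⇒ the goods are substitutes.

0.44; substitutes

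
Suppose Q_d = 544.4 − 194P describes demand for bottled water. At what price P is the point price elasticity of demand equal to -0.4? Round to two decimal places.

0.80

Ed = −194P/(544.4 − 194P). Set this equal to -0.4:
194P = 0.4·(544.4 − 194P) ⇒ 194P(1 + 0.4) = 0.4·544.4
P = 0.4·544.4 / (194·1.4) = 0.8017…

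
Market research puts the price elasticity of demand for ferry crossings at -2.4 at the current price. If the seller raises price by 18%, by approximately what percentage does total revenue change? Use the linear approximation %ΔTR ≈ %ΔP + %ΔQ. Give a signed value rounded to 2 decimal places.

%ΔQ ≈ Ed × %ΔP = (-2.4) × (+18%) = -43.2000%
%ΔTR ≈ %ΔP + %ΔQ = (+18%) + (-43.2000%) = -25.2000%

-25.20%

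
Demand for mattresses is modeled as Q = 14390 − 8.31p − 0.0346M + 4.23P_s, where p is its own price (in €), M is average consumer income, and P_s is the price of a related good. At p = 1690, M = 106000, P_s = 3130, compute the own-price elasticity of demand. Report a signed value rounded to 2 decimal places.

At the given values, Q = 14390 − 8.31(1690) − 0.0346(106000) + 4.23(3130) = 9918.4.
∂Q/∂p = −8.31.
E = (-8.31) × (1690/9918.4) = -1.4159…

-1.42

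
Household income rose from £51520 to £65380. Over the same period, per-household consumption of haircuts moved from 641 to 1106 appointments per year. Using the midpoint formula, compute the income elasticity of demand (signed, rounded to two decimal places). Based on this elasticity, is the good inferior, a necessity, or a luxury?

%ΔQ = (1106 − 641)/[( 641 + 1106)/2] = 465/873.5 = 0.532341…
%ΔIncome = (65380 − 51520)/[( 51520 + 65380)/2] = 13860/58450 = 0.237125…
E_income = (465/873.5) / (13860/58450) = 2.2449…
E_income > 1 ⇒ normal good, luxury.

2.24; luxury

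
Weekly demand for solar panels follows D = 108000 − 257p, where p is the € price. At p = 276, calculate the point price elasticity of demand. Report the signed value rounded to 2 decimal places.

dD/dp = −257. At p = 276, D = 108000 − 257(276) = 37068.
Ed = (dD/dp)·(p/D) = −257 × (276/37068) = -1.9135…

-1.91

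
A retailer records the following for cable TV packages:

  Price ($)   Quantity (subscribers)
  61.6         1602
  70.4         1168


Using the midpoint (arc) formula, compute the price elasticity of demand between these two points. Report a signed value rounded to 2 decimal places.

-2.35

%ΔQ = (1168 − 1602) / [(1602 + 1168)/2] = -434/1385 = -0.313357…
%ΔP = (70.4 − 61.6) / [(61.6 + 70.4)/2] = 8.8/66 = 0.133333…
Arc Ed = %ΔQ / %ΔP = (-434/1385) / (8.8/66) = -2.3501…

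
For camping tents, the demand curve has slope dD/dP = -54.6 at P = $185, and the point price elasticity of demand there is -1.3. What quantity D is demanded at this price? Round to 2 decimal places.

Ed = (dD/dP)·(P/D) ⇒ D = (dD/dP)·P/Ed = (-54.6)·185/(-1.3) = 7770

7770.00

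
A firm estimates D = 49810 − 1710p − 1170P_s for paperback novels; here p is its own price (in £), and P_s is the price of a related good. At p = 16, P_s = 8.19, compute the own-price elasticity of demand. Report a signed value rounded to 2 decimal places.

At the given values, D = 49810 − 1710(16) − 1170(8.19) = 12867.7.
∂D/∂p = −1710.
E = (-1710) × (16/12867.7) = -2.1262…

-2.13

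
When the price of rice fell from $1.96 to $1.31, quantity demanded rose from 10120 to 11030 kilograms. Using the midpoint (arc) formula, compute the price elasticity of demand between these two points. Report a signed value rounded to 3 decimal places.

%ΔQ = (11030 − 10120) / [(10120 + 11030)/2] = 910/10575 = 0.086052…
%ΔP = (1.31 − 1.96) / [(1.96 + 1.31)/2] = -0.65/1.635 = -0.397553…
Arc Ed = %ΔQ / %ΔP = (910/10575) / (-0.65/1.635) = -0.21645…

-0.216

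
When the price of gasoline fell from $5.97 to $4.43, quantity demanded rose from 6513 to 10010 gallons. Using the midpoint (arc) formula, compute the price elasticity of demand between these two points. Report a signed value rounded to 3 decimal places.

-1.429

%ΔQ = (10010 − 6513) / [(6513 + 10010)/2] = 3497/8261.5 = 0.423288…
%ΔP = (4.43 − 5.97) / [(5.97 + 4.43)/2] = -1.54/5.2 = -0.296153…
Arc Ed = %ΔQ / %ΔP = (3497/8261.5) / (-1.54/5.2) = -1.42928…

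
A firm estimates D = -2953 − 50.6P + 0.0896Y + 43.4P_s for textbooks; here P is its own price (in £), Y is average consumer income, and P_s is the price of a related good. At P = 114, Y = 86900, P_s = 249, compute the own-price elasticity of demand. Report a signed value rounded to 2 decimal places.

At the given values, D = -2953 − 50.6(114) + 0.0896(86900) + 43.4(249) = 9871.44.
∂D/∂P = −50.6.
E = (-50.6) × (114/9871.44) = -0.5843…

-0.58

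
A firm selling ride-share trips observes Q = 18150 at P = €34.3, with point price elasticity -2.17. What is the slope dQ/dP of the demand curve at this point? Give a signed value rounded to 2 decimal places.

Ed = (dQ/dP)·(P/Q) ⇒ dQ/dP = Ed·Q/P = (-2.17)·18150/34.3 = -1148.2653…

-1148.27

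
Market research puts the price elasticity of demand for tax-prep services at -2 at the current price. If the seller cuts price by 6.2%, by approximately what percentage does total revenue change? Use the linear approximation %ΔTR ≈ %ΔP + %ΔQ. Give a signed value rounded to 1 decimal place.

+6.2%

%ΔQ ≈ Ed × %ΔP = (-2) × (-6.2%) = +12.4000%
%ΔTR ≈ %ΔP + %ΔQ = (-6.2%) + (+12.4000%) = +6.2000%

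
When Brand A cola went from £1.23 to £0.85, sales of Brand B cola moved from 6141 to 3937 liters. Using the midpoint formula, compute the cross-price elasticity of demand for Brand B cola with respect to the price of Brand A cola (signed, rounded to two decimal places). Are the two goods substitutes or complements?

1.20; substitutes

%ΔQ_{Brand B cola} = (3937 − 6141)/avg = -2204/5039 = -0.437388…
%ΔP_{Brand A cola} = (0.85 − 1.23)/avg = -0.38/1.04 = -0.365384…
E_cross = (-2204/5039) / (-0.38/1.04) = 1.1970…
E_cross > 0 ⇒ the goods are substitutes.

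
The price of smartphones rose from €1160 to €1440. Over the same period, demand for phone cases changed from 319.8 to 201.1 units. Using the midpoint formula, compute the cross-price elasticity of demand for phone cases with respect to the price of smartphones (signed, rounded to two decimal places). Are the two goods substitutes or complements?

-2.12; complements

%ΔQ_{phone cases} = (201.1 − 319.8)/avg = -118.7/260.45 = -0.455749…
%ΔP_{smartphones} = (1440 − 1160)/avg = 280/1300 = 0.215384…
E_cross = (-118.7/260.45) / (280/1300) = -2.1159…
E_cross < 0 ⇒ the goods are complements.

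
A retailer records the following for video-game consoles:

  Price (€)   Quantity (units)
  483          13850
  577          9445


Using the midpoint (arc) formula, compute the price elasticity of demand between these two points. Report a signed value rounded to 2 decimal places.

%ΔQ = (9445 − 13850) / [(13850 + 9445)/2] = -4405/11647.5 = -0.378192…
%ΔP = (577 − 483) / [(483 + 577)/2] = 94/530 = 0.177358…
Arc Ed = %ΔQ / %ΔP = (-4405/11647.5) / (94/530) = -2.1323…

-2.13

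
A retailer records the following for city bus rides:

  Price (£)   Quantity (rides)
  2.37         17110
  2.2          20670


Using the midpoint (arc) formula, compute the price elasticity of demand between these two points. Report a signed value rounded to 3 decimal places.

-2.533

%ΔQ = (20670 − 17110) / [(17110 + 20670)/2] = 3560/18890 = 0.188459…
%ΔP = (2.2 − 2.37) / [(2.37 + 2.2)/2] = -0.17/2.285 = -0.074398…
Arc Ed = %ΔQ / %ΔP = (3560/18890) / (-0.17/2.285) = -2.53311…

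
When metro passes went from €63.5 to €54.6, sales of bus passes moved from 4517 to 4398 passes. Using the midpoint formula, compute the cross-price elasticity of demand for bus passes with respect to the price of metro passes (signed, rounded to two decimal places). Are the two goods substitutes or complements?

0.18; substitutes

%ΔQ_{bus passes} = (4398 − 4517)/avg = -119/4457.5 = -0.026696…
%ΔP_{metro passes} = (54.6 − 63.5)/avg = -8.9/59.05 = -0.150719…
E_cross = (-119/4457.5) / (-8.9/59.05) = 0.1771…
E_cross > 0 ⇒ the goods are substitutes.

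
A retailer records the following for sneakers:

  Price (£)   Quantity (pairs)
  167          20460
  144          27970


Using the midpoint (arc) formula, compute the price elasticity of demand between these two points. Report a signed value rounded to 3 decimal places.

%ΔQ = (27970 − 20460) / [(20460 + 27970)/2] = 7510/24215 = 0.310138…
%ΔP = (144 − 167) / [(167 + 144)/2] = -23/155.5 = -0.147909…
Arc Ed = %ΔQ / %ΔP = (7510/24215) / (-23/155.5) = -2.09680…

-2.097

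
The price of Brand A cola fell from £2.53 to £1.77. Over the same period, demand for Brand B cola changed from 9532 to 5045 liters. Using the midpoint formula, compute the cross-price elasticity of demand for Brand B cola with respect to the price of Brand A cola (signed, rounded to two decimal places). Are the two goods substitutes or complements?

%ΔQ_{Brand B cola} = (5045 − 9532)/avg = -4487/7288.5 = -0.615627…
%ΔP_{Brand A cola} = (1.77 − 2.53)/avg = -0.76/2.15 = -0.353488…
E_cross = (-4487/7288.5) / (-0.76/2.15) = 1.7415…
E_cross > 0 ⇒ the goods are substitutes.

1.74; substitutes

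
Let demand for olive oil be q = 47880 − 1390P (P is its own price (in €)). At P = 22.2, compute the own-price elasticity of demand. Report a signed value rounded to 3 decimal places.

-1.813

At the given values, q = 47880 − 1390(22.2) = 17022.
∂q/∂P = −1390.
E = (-1390) × (22.2/17022) = -1.81283…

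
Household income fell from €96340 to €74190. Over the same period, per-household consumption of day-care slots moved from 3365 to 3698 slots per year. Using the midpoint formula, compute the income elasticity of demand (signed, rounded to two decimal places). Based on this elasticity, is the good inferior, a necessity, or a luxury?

%ΔQ = (3698 − 3365)/[( 3365 + 3698)/2] = 333/3531.5 = 0.094294…
%ΔIncome = (74190 − 96340)/[( 96340 + 74190)/2] = -22150/85265 = -0.259778…
E_income = (333/3531.5) / (-22150/85265) = -0.3629…
E_income < 0 ⇒ inferior good.

-0.36; inferior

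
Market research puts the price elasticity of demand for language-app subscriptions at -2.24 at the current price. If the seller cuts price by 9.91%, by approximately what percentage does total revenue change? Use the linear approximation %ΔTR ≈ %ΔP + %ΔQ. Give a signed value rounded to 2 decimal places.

+12.29%

%ΔQ ≈ Ed × %ΔP = (-2.24) × (-9.91%) = +22.1984%
%ΔTR ≈ %ΔP + %ΔQ = (-9.91%) + (+22.1984%) = +12.2884%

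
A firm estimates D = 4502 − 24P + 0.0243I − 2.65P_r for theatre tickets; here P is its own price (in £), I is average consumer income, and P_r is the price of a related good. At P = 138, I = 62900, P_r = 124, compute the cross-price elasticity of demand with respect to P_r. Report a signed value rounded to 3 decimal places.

-0.137

At the given values, D = 4502 − 24(138) + 0.0243(62900) − 2.65(124) = 2389.87.
∂D/∂P_r = -2.65.
E = (-2.65) × (124/2389.87) = -0.13749…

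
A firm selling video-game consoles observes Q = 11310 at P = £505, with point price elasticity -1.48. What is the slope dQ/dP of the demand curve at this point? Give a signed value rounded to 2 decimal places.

Ed = (dQ/dP)·(P/Q) ⇒ dQ/dP = Ed·Q/P = (-1.48)·11310/505 = -33.1461…

-33.15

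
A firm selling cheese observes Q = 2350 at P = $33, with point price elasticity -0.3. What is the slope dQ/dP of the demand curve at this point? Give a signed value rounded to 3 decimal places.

Ed = (dQ/dP)·(P/Q) ⇒ dQ/dP = Ed·Q/P = (-0.3)·2350/33 = -21.36363…

-21.364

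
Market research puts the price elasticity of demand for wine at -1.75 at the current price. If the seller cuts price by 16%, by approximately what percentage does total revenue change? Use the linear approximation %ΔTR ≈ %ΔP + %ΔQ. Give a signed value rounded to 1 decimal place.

+12.0%

%ΔQ ≈ Ed × %ΔP = (-1.75) × (-16%) = +28.0000%
%ΔTR ≈ %ΔP + %ΔQ = (-16%) + (+28.0000%) = +12.0000%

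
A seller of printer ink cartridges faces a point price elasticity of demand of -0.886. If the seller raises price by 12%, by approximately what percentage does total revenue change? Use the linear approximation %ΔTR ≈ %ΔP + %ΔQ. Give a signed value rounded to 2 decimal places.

+1.37%

%ΔQ ≈ Ed × %ΔP = (-0.886) × (+12%) = -10.6320%
%ΔTR ≈ %ΔP + %ΔQ = (+12%) + (-10.6320%) = +1.3680%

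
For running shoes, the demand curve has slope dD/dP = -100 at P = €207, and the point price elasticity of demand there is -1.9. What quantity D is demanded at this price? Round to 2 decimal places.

Ed = (dD/dP)·(P/D) ⇒ D = (dD/dP)·P/Ed = (-100)·207/(-1.9) = 10894.7368…

10894.74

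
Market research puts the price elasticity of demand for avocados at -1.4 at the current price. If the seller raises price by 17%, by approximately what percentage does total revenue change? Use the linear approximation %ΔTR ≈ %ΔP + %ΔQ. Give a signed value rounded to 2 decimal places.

-6.80%

%ΔQ ≈ Ed × %ΔP = (-1.4) × (+17%) = -23.8000%
%ΔTR ≈ %ΔP + %ΔQ = (+17%) + (-23.8000%) = -6.8000%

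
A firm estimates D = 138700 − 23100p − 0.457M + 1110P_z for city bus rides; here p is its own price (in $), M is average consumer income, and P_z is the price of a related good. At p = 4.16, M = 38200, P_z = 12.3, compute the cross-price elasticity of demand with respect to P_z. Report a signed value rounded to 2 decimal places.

At the given values, D = 138700 − 23100(4.16) − 0.457(38200) + 1110(12.3) = 38799.6.
∂D/∂P_z = 1110.
E = (1110) × (12.3/38799.6) = 0.3518…

0.35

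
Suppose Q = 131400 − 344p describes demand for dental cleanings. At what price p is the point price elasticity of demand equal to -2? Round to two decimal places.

Ed = −344p/(131400 − 344p). Set this equal to -2:
344p = 2·(131400 − 344p) ⇒ 344p(1 + 2) = 2·131400
p = 2·131400 / (344·3) = 254.6511…

254.65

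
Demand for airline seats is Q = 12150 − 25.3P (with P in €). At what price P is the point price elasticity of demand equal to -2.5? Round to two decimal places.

343.03

Ed = −25.3P/(12150 − 25.3P). Set this equal to -2.5:
25.3P = 2.5·(12150 − 25.3P) ⇒ 25.3P(1 + 2.5) = 2.5·12150
P = 2.5·12150 / (25.3·3.5) = 343.0265…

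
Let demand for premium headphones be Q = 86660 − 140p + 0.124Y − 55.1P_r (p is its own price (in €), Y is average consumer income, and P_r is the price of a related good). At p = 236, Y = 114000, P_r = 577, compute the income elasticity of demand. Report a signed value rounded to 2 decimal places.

0.39

At the given values, Q = 86660 − 140(236) + 0.124(114000) − 55.1(577) = 35963.3.
∂Q/∂Y = 0.124.
E = (0.124) × (114000/35963.3) = 0.3930…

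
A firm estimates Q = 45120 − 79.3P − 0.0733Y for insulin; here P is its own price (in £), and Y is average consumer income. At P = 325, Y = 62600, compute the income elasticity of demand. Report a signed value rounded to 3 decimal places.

At the given values, Q = 45120 − 79.3(325) − 0.0733(62600) = 14758.92.
∂Q/∂Y = -0.0733.
E = (-0.0733) × (62600/14758.92) = -0.31090…

-0.311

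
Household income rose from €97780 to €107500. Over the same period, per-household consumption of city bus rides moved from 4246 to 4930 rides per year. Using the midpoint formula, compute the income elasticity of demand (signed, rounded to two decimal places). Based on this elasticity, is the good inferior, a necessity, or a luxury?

1.57; luxury

%ΔQ = (4930 − 4246)/[( 4246 + 4930)/2] = 684/4588 = 0.149084…
%ΔIncome = (107500 − 97780)/[( 97780 + 107500)/2] = 9720/102640 = 0.094699…
E_income = (684/4588) / (9720/102640) = 1.5742…
E_income > 1 ⇒ normal good, luxury.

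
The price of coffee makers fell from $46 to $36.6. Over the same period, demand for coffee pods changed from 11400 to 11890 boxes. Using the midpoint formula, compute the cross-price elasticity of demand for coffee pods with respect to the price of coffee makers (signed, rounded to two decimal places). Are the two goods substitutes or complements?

%ΔQ_{coffee pods} = (11890 − 11400)/avg = 490/11645 = 0.042078…
%ΔP_{coffee makers} = (36.6 − 46)/avg = -9.4/41.3 = -0.227602…
E_cross = (490/11645) / (-9.4/41.3) = -0.1848…
E_cross < 0 ⇒ the goods are complements.

-0.18; complements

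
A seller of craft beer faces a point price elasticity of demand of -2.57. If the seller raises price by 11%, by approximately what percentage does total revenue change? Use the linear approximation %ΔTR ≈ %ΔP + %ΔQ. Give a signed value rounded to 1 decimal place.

-17.3%

%ΔQ ≈ Ed × %ΔP = (-2.57) × (+11%) = -28.2700%
%ΔTR ≈ %ΔP + %ΔQ = (+11%) + (-28.2700%) = -17.2700%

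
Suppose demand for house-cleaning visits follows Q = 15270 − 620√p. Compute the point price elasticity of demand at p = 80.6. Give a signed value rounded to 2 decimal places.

dQ/dp = −620/(2√p) = -34.5298. At p = 80.6, Q = 9703.79.
Ed = (dQ/dp)·(p/Q) = (-34.5298) × (80.6/9703.79) = -0.2868…

-0.29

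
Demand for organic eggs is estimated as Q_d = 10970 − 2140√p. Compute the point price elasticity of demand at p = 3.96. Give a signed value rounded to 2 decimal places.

-0.32

dQ_d/dp = −2140/(2√p) = -537.695. At p = 3.96, Q_d = 6711.45.
Ed = (dQ_d/dp)·(p/Q_d) = (-537.695) × (3.96/6711.45) = -0.3172…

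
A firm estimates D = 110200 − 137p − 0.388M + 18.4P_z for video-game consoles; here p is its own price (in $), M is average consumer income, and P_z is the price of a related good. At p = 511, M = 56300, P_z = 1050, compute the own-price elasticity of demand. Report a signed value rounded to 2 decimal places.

-1.86

At the given values, D = 110200 − 137(511) − 0.388(56300) + 18.4(1050) = 37668.6.
∂D/∂p = −137.
E = (-137) × (511/37668.6) = -1.8584…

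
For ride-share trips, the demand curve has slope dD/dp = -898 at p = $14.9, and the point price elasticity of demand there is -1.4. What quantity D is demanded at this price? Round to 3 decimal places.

Ed = (dD/dp)·(p/D) ⇒ D = (dD/dp)·p/Ed = (-898)·14.9/(-1.4) = 9557.28571…

9557.286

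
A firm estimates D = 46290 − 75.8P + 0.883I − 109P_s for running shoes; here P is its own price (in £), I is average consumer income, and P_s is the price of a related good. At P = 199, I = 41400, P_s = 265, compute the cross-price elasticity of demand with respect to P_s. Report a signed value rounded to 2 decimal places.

-0.74

At the given values, D = 46290 − 75.8(199) + 0.883(41400) − 109(265) = 38877.
∂D/∂P_s = -109.
E = (-109) × (265/38877) = -0.7429…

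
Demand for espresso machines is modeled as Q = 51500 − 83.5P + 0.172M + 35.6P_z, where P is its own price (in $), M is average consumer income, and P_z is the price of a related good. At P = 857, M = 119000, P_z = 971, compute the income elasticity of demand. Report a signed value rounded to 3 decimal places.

0.585

At the given values, Q = 51500 − 83.5(857) + 0.172(119000) + 35.6(971) = 34976.1.
∂Q/∂M = 0.172.
E = (0.172) × (119000/34976.1) = 0.58519…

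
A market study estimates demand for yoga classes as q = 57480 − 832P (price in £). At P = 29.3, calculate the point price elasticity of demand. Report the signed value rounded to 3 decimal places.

dq/dP = −832. At P = 29.3, q = 57480 − 832(29.3) = 33102.4.
Ed = (dq/dP)·(P/q) = −832 × (29.3/33102.4) = -0.73642…

-0.736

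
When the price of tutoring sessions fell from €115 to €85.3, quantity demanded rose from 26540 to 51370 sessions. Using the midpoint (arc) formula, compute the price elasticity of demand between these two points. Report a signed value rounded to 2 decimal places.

%ΔQ = (51370 − 26540) / [(26540 + 51370)/2] = 24830/38955 = 0.637402…
%ΔP = (85.3 − 115) / [(115 + 85.3)/2] = -29.7/100.15 = -0.296555…
Arc Ed = %ΔQ / %ΔP = (24830/38955) / (-29.7/100.15) = -2.1493…

-2.15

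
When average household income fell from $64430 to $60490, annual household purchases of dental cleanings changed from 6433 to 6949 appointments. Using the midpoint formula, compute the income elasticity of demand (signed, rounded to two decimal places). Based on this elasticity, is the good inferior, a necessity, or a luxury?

%ΔQ = (6949 − 6433)/[( 6433 + 6949)/2] = 516/6691 = 0.077118…
%ΔIncome = (60490 − 64430)/[( 64430 + 60490)/2] = -3940/62460 = -0.063080…
E_income = (516/6691) / (-3940/62460) = -1.2225…
E_income < 0 ⇒ inferior good.

-1.22; inferior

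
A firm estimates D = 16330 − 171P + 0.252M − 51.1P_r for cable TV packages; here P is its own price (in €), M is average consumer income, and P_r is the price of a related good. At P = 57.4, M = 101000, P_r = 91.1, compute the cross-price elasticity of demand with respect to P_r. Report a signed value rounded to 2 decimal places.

-0.17

At the given values, D = 16330 − 171(57.4) + 0.252(101000) − 51.1(91.1) = 27311.39.
∂D/∂P_r = -51.1.
E = (-51.1) × (91.1/27311.39) = -0.1704…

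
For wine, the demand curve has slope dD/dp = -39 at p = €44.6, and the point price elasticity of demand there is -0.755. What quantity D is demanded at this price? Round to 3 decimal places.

2303.841

Ed = (dD/dp)·(p/D) ⇒ D = (dD/dp)·p/Ed = (-39)·44.6/(-0.755) = 2303.84105…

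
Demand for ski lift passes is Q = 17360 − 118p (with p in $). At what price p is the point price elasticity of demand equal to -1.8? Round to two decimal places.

94.58

Ed = −118p/(17360 − 118p). Set this equal to -1.8:
118p = 1.8·(17360 − 118p) ⇒ 118p(1 + 1.8) = 1.8·17360
p = 1.8·17360 / (118·2.8) = 94.5762…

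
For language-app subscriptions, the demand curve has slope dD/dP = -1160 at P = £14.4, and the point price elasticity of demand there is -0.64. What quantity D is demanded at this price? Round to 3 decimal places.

26100.000

Ed = (dD/dP)·(P/D) ⇒ D = (dD/dP)·P/Ed = (-1160)·14.4/(-0.64) = 26100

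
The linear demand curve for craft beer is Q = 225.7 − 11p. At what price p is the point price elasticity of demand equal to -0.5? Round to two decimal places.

6.84

Ed = −11p/(225.7 − 11p). Set this equal to -0.5:
11p = 0.5·(225.7 − 11p) ⇒ 11p(1 + 0.5) = 0.5·225.7
p = 0.5·225.7 / (11·1.5) = 6.8393…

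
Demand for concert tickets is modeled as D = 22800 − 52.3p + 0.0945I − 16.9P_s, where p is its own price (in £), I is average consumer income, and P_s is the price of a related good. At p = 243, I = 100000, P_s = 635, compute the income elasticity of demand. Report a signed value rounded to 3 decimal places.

1.073

At the given values, D = 22800 − 52.3(243) + 0.0945(100000) − 16.9(635) = 8809.6.
∂D/∂I = 0.0945.
E = (0.0945) × (100000/8809.6) = 1.07269…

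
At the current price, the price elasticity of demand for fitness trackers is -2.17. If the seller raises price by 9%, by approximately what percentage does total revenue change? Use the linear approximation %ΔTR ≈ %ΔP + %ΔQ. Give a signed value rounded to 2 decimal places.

%ΔQ ≈ Ed × %ΔP = (-2.17) × (+9%) = -19.5300%
%ΔTR ≈ %ΔP + %ΔQ = (+9%) + (-19.5300%) = -10.5300%

-10.53%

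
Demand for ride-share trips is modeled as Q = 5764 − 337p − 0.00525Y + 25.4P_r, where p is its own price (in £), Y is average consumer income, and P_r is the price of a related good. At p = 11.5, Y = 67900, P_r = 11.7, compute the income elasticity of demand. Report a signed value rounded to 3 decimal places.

-0.195

At the given values, Q = 5764 − 337(11.5) − 0.00525(67900) + 25.4(11.7) = 1829.205.
∂Q/∂Y = -0.00525.
E = (-0.00525) × (67900/1829.205) = -0.19487…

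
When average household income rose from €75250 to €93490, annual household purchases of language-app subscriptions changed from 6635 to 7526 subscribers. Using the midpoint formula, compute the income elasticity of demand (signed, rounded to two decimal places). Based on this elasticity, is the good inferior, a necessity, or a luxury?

%ΔQ = (7526 − 6635)/[( 6635 + 7526)/2] = 891/7080.5 = 0.125838…
%ΔIncome = (93490 − 75250)/[( 75250 + 93490)/2] = 18240/84370 = 0.216190…
E_income = (891/7080.5) / (18240/84370) = 0.5820…
0 < E_income < 1 ⇒ normal good, necessity.

0.58; necessity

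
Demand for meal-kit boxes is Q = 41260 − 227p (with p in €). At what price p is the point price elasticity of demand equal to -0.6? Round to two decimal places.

68.16

Ed = −227p/(41260 − 227p). Set this equal to -0.6:
227p = 0.6·(41260 − 227p) ⇒ 227p(1 + 0.6) = 0.6·41260
p = 0.6·41260 / (227·1.6) = 68.1607…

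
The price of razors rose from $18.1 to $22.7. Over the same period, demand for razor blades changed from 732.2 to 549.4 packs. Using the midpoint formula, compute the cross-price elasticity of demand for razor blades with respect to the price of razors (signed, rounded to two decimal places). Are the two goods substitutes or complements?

%ΔQ_{razor blades} = (549.4 − 732.2)/avg = -182.8/640.8 = -0.285268…
%ΔP_{razors} = (22.7 − 18.1)/avg = 4.6/20.4 = 0.225490…
E_cross = (-182.8/640.8) / (4.6/20.4) = -1.2651…
E_cross < 0 ⇒ the goods are complements.

-1.27; complements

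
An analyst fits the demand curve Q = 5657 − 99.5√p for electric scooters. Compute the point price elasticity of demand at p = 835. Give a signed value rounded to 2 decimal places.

-0.52

dQ/dp = −99.5/(2√p) = -1.72167. At p = 835, Q = 2781.81.
Ed = (dQ/dp)·(p/Q) = (-1.72167) × (835/2781.81) = -0.5167…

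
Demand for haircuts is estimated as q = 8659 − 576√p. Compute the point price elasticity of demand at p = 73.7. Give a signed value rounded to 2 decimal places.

-0.67

dq/dp = −576/(2√p) = -33.5474. At p = 73.7, q = 3714.11.
Ed = (dq/dp)·(p/q) = (-33.5474) × (73.7/3714.11) = -0.6656…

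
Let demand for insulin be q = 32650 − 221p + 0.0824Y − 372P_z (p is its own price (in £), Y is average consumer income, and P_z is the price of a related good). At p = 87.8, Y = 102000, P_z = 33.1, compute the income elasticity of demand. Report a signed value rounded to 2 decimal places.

0.90

At the given values, q = 32650 − 221(87.8) + 0.0824(102000) − 372(33.1) = 9337.8.
∂q/∂Y = 0.0824.
E = (0.0824) × (102000/9337.8) = 0.9000…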